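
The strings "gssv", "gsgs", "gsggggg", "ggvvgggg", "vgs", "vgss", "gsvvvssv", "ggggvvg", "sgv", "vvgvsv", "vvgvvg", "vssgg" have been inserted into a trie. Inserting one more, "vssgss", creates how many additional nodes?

"vssg" is already a path in the trie; the remaining "ss" must be added.
So 6 − 4 = 2 new nodes.

2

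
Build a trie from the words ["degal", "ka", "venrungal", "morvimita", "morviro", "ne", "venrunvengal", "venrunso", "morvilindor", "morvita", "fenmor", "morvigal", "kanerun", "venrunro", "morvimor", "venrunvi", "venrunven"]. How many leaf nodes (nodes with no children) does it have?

A leaf is a node with no children — equivalently, the end of a word that is not a proper prefix of any other stored word.
Those words: "degal", "fenmor", "kanerun", "morvigal", "morvilindor", "morvimita", "morvimor", "morviro", "morvita", "ne", "venrungal", "venrunro", "venrunso", "venrunvengal", "venrunvi"
Leaf count: 15

15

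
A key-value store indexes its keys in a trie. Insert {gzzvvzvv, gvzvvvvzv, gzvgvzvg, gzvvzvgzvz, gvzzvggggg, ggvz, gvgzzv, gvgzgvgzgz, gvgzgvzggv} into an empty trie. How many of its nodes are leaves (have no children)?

Leaves are exactly the stored words that no other stored word extends.
Those words: "ggvz", "gvgzgvgzgz", "gvgzgvzggv", "gvgzzv", "gvzvvvvzv", "gvzzvggggg", "gzvgvzvg", "gzvvzvgzvz", "gzzvvzvv"
Leaf count: 9

9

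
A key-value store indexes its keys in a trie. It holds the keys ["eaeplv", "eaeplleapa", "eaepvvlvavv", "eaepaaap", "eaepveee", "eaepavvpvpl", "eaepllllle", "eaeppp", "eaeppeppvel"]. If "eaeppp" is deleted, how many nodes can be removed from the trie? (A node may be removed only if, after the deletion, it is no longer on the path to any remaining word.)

1

Walk "eaeppp" from the leaf back toward the root, removing each node that no remaining word uses.
The suffix "p" (1 node) is used only by "eaeppp"; the node for "eaepp" still has the child "e", so pruning stops there.
Nodes removed: 1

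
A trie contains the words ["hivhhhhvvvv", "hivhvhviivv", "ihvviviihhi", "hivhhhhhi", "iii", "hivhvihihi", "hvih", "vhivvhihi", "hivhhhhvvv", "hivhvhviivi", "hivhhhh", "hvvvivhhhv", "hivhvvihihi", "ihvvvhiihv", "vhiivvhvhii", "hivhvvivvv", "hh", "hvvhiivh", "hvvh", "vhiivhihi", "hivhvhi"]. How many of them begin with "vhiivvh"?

1

Filter for entries beginning with "vhiivvh":
Matches: "vhiivvhvhii"
Count: 1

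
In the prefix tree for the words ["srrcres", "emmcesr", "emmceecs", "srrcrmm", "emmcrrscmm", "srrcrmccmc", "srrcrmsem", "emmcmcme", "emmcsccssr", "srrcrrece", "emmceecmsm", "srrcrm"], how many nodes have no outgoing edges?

A leaf is a node with no children — equivalently, the end of a word that is not a proper prefix of any other stored word.
Those words: "emmceecmsm", "emmceecs", "emmcesr", "emmcmcme", "emmcrrscmm", "emmcsccssr", "srrcres", "srrcrmccmc", "srrcrmm", "srrcrmsem", "srrcrrece"
Leaf count: 11

11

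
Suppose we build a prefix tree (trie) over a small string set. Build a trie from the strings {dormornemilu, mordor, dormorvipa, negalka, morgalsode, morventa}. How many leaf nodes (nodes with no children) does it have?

6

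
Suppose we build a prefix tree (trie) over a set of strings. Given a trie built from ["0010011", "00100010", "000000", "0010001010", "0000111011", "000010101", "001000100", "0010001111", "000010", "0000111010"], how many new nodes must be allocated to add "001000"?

"001000" is already a full path in the trie; only an end-marker is added.
No new nodes are needed: 0.

0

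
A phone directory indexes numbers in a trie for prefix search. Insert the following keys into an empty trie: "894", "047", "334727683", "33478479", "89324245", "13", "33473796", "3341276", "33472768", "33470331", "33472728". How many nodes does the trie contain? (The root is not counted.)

41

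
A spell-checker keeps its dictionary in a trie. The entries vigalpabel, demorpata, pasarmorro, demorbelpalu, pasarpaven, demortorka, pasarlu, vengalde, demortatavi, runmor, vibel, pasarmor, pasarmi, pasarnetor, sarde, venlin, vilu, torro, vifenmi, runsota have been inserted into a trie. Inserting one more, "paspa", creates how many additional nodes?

2

The longest prefix of "paspa" already in the trie is "pas" (length 3).
New nodes needed: |"paspa"| − 3 = 5 − 3 = 2.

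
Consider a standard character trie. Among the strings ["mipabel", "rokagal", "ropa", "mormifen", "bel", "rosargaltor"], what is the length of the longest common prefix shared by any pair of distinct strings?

Look for the deepest trie node that still has at least two words in its subtree.
"rokagal" and "ropa" agree on "ro" (2 characters) before diverging; nothing deeper is shared.
Longest shared-prefix length: 2

2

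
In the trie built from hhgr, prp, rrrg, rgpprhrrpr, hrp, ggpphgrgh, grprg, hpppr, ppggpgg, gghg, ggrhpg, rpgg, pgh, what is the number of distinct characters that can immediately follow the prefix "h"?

3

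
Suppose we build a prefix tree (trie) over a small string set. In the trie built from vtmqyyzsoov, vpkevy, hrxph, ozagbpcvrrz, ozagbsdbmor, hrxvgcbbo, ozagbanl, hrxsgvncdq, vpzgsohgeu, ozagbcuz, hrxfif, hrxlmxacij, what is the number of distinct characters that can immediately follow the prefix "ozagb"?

4

The children of the "ozagb" node are the distinct next characters among strings starting with "ozagb".
Characters that immediately follow "ozagb" among the stored strings: {a, c, p, s}.
That node has 4 child edges.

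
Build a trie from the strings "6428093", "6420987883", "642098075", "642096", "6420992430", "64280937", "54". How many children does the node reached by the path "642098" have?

The children of the "642098" node are the distinct next characters among strings starting with "642098".
Characters that immediately follow "642098" among the stored strings: {0, 7}.
That node has 2 child edges.

2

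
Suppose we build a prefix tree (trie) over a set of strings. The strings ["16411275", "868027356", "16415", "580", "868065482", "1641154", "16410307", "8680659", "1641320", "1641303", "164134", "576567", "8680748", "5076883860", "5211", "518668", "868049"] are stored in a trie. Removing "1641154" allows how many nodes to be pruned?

Walk "1641154" from the leaf back toward the root, removing each node that no remaining word uses.
The suffix "54" (2 nodes) is used only by "1641154"; the node for "16411" still has the child "2", so pruning stops there.
Nodes removed: 2

2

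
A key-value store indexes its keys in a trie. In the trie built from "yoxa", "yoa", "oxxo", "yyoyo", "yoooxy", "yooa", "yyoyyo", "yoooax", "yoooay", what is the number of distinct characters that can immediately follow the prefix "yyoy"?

2

The children of the "yyoy" node are the distinct next characters among strings starting with "yyoy".
Characters that immediately follow "yyoy" among the stored strings: {o, y}.
That node has 2 child edges.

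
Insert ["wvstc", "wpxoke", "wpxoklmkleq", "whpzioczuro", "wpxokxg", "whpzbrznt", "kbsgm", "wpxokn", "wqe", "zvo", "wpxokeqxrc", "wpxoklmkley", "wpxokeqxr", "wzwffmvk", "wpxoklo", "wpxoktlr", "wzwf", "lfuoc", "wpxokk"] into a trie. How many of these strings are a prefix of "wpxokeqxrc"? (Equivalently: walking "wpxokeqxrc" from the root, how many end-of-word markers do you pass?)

3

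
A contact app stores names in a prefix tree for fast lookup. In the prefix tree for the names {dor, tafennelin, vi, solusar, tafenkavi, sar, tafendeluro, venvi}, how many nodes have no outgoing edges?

8

A leaf is a node with no children — equivalently, the end of a word that is not a proper prefix of any other stored word.
Those words: "dor", "sar", "solusar", "tafendeluro", "tafenkavi", "tafennelin", "venvi", "vi"
Leaf count: 8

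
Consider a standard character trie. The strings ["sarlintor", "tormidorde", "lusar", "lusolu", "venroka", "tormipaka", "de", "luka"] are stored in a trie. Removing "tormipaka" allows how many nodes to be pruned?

A node on "tormipaka"'s path can go only if nothing else ends at it or branches off below it.
The suffix "paka" (4 nodes) is used only by "tormipaka"; the node for "tormi" still has the child "d", so pruning stops there.
Nodes removed: 4

4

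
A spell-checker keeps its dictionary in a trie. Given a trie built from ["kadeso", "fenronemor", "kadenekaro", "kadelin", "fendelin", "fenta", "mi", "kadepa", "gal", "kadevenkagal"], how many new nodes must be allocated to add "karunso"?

5

The longest prefix of "karunso" already in the trie is "ka" (length 2).
So 7 − 2 = 5 new nodes.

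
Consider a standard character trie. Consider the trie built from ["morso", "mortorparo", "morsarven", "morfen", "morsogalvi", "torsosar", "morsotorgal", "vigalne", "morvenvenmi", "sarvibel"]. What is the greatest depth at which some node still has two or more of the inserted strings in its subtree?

The deepest shared node is where two words last agree before diverging.
e.g. "morso" and "morsogalvi" share the prefix "morso" of length 5; no pair shares a longer one.
Longest shared-prefix length: 5

5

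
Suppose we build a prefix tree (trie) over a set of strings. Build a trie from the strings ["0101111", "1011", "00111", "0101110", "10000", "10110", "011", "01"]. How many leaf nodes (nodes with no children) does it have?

A leaf is a node with no children — equivalently, the end of a word that is not a proper prefix of any other stored word.
Those words: "00111", "0101110", "0101111", "011", "10000", "10110"
Leaf count: 6

6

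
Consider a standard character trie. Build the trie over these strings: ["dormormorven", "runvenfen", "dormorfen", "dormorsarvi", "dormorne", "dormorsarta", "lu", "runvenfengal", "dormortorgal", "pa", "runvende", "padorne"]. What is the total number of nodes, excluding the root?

53

Count nodes per top-level branch (shared prefixes stored once):
  'd'-branch (dormorfen, dormormorven, dormorne, dormorsarta, dormorsarvi, dormortorgal): 30 nodes
  'l'-branch (lu): 2 nodes
  'p'-branch (pa, padorne): 7 nodes
  'r'-branch (runvende, runvenfen, runvenfengal): 14 nodes
Sum: 53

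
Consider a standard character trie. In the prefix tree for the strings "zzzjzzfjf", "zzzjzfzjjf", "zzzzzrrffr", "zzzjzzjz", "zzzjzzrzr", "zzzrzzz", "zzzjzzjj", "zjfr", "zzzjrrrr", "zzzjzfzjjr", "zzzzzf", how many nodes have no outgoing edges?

11

A leaf is a node with no children — equivalently, the end of a word that is not a proper prefix of any other stored word.
Those words: "zjfr", "zzzjrrrr", "zzzjzfzjjf", "zzzjzfzjjr", "zzzjzzfjf", "zzzjzzjj", "zzzjzzjz", "zzzjzzrzr", "zzzrzzz", "zzzzzf", "zzzzzrrffr"
Leaf count: 11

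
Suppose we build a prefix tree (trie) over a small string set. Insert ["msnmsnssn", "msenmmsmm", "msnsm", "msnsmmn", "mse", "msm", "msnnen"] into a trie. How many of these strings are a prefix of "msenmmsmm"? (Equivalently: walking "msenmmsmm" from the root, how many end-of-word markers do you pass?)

Traverse "msenmmsmm" character by character; count nodes along the way that are marked as word ends.
Prefixes of the query that are stored words: "mse", "msenmmsmm"
Count: 2

2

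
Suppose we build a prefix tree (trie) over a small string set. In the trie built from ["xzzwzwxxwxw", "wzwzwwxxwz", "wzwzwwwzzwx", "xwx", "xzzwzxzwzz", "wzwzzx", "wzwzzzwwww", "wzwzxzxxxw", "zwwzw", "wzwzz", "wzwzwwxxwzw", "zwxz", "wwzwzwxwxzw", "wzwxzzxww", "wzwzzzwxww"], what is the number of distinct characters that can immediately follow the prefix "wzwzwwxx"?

The children of the "wzwzwwxx" node are the distinct next characters among strings starting with "wzwzwwxx".
Characters that immediately follow "wzwzwwxx" among the stored strings: {w}.
That node has 1 child edge.

1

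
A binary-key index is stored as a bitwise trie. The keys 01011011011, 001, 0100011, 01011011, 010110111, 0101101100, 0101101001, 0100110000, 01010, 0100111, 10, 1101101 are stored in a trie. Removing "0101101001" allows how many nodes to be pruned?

A node on "0101101001"'s path can go only if nothing else ends at it or branches off below it.
The suffix "001" (3 nodes) is used only by "0101101001"; the node for "0101101" still has the child "1", so pruning stops there.
Nodes removed: 3

3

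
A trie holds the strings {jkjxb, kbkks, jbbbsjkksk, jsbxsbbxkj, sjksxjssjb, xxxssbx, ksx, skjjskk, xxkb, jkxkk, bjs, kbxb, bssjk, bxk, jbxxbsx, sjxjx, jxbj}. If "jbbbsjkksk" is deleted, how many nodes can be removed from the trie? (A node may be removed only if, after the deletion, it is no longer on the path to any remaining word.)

Walk "jbbbsjkksk" from the leaf back toward the root, removing each node that no remaining word uses.
The suffix "bbsjkksk" (8 nodes) is used only by "jbbbsjkksk"; the node for "jb" still has the child "x", so pruning stops there.
Nodes removed: 8

8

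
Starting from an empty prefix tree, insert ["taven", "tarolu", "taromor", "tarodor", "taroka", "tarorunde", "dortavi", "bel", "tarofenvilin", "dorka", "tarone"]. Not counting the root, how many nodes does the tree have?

For each word, the new-node count is its length minus the longest prefix already in the trie:
  "taven" → 5 new (t, a, v, e, n)
  "tarolu" → prefix "ta" already present; 4 new (r, o, l, u)
  "taromor" → prefix "taro" already present; 3 new (m, o, r)
  "tarodor" → prefix "taro" already present; 3 new (d, o, r)
  "taroka" → prefix "taro" already present; 2 new (k, a)
  "tarorunde" → prefix "taro" already present; 5 new (r, u, n, d, e)
  "dortavi" → 7 new (d, o, r, t, a, v, i)
  "bel" → 3 new (b, e, l)
  "tarofenvilin" → prefix "taro" already present; 8 new (f, e, n, v, i, l, i, n)
  "dorka" → prefix "dor" already present; 2 new (k, a)
  "tarone" → prefix "taro" already present; 2 new (n, e)
Total nodes = 5 + 4 + 3 + 3 + 2 + 5 + 7 + 3 + 8 + 2 + 2 = 44

44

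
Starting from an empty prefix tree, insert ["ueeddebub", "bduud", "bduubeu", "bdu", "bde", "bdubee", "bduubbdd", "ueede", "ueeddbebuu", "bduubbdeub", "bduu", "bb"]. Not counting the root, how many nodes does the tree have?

For each word, the new-node count is its length minus the longest prefix already in the trie:
  "ueeddebub" → 9 new (u, e, e, d, d, e, b, u, b)
  "bduud" → 5 new (b, d, u, u, d)
  "bduubeu" → prefix "bduu" already present; 3 new (b, e, u)
  "bdu" → prefix "bdu" already present; 0 new (none)
  "bde" → prefix "bd" already present; 1 new (e)
  "bdubee" → prefix "bdu" already present; 3 new (b, e, e)
  "bduubbdd" → prefix "bduub" already present; 3 new (b, d, d)
  "ueede" → prefix "ueed" already present; 1 new (e)
  "ueeddbebuu" → prefix "ueedd" already present; 5 new (b, e, b, u, u)
  "bduubbdeub" → prefix "bduubbd" already present; 3 new (e, u, b)
  "bduu" → prefix "bduu" already present; 0 new (none)
  "bb" → prefix "b" already present; 1 new (b)
Total nodes = 9 + 5 + 3 + 0 + 1 + 3 + 3 + 1 + 5 + 3 + 0 + 1 = 34

34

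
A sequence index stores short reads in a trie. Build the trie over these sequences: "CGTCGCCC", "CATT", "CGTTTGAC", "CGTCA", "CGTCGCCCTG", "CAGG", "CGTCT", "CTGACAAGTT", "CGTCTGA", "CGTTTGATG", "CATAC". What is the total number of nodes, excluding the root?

37

Count nodes per top-level branch (shared prefixes stored once):
  'C'-branch (CAGG, CATAC, CATT, CGTCA, CGTCGCCC, CGTCGCCCTG, CGTCT, CGTCTGA, CGTTTGAC, CGTTTGATG, CTGACAAGTT): 37 nodes
Sum: 37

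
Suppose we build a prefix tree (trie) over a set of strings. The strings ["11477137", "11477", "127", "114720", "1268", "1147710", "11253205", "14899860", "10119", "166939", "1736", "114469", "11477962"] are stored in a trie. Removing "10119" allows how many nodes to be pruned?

Walk "10119" from the leaf back toward the root, removing each node that no remaining word uses.
The suffix "0119" (4 nodes) is used only by "10119"; the node for "1" still has the child "1", so pruning stops there.
Nodes removed: 4

4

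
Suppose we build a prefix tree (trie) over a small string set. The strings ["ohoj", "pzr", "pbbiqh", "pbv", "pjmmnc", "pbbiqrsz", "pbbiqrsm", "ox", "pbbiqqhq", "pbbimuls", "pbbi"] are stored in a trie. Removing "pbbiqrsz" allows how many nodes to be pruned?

1

A node on "pbbiqrsz"'s path can go only if nothing else ends at it or branches off below it.
The suffix "z" (1 node) is used only by "pbbiqrsz"; the node for "pbbiqrs" still has the child "m", so pruning stops there.
Nodes removed: 1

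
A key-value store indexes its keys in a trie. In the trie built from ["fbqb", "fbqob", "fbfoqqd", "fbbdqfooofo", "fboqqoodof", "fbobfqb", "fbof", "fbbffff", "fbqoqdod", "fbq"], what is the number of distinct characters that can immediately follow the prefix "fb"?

Walk "fb" from the root, arriving at one node.
Distinct next characters after "fb": b, f, o, q.
That node has 4 child edges.

4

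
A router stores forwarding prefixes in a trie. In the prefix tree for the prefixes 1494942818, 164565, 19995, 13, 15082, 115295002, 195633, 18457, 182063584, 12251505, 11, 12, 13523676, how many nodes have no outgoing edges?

Leaves are exactly the stored words that no other stored word extends.
Those words: "115295002", "12251505", "13523676", "1494942818", "15082", "164565", "182063584", "18457", "195633", "19995"
Leaf count: 10

10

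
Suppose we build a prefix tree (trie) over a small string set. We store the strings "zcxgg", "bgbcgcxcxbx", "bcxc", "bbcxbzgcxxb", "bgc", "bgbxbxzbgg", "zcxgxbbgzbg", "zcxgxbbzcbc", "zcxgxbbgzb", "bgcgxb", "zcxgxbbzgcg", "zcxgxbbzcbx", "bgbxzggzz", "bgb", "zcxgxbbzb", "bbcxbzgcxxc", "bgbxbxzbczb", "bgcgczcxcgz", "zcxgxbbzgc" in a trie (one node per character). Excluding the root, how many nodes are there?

72

Count nodes per top-level branch (shared prefixes stored once):
  'b'-branch (bbcxbzgcxxb, bbcxbzgcxxc, bcxc, bgb, bgbcgcxcxbx, bgbxbxzbczb, bgbxbxzbgg, bgbxzggzz, bgc, bgcgczcxcgz, bgcgxb): 51 nodes
  'z'-branch (zcxgg, zcxgxbbgzb, zcxgxbbgzbg, zcxgxbbzb, zcxgxbbzcbc, zcxgxbbzcbx, zcxgxbbzgc, zcxgxbbzgcg): 21 nodes
Sum: 72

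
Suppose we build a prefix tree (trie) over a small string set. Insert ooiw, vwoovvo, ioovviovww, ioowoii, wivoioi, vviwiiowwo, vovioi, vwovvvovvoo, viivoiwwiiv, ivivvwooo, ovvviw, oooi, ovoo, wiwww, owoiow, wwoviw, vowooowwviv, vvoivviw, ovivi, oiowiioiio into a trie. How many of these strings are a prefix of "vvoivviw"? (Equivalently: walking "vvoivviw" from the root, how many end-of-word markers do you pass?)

1

Traverse "vvoivviw" character by character; count nodes along the way that are marked as word ends.
Prefixes of the query that are stored words: "vvoivviw"
Count: 1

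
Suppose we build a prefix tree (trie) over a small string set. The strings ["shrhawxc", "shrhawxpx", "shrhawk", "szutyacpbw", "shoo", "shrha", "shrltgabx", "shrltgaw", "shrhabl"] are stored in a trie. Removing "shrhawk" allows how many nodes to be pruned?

Walk "shrhawk" from the leaf back toward the root, removing each node that no remaining word uses.
The suffix "k" (1 node) is used only by "shrhawk"; the node for "shrhaw" still has the child "x", so pruning stops there.
Nodes removed: 1

1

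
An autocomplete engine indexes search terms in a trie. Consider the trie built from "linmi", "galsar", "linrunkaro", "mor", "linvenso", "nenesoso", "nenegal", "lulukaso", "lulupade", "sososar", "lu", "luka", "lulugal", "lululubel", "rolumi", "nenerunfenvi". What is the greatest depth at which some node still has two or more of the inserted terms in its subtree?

4

Look for the deepest trie node that still has at least two words in its subtree.
e.g. "lulugal" and "lulukaso" share the prefix "lulu" of length 4; no pair shares a longer one.
Longest shared-prefix length: 4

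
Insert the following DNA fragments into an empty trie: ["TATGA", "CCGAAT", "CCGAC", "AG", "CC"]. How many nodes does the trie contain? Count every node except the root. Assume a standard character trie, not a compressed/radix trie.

Insert word by word; a character creates a node only if that edge doesn't already exist:
  "TATGA" → 5 new (T, A, T, G, A)
  "CCGAAT" → 6 new (C, C, G, A, A, T)
  "CCGAC" → prefix "CCGA" already present; 1 new (C)
  "AG" → 2 new (A, G)
  "CC" → prefix "CC" already present; 0 new (none)
Total nodes = 5 + 6 + 1 + 2 + 0 = 14

14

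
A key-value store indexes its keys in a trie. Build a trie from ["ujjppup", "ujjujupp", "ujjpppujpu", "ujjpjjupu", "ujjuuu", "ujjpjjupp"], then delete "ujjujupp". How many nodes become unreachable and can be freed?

4

Walk "ujjujupp" from the leaf back toward the root, removing each node that no remaining word uses.
The suffix "jupp" (4 nodes) is used only by "ujjujupp"; the node for "ujju" still has the child "u", so pruning stops there.
Nodes removed: 4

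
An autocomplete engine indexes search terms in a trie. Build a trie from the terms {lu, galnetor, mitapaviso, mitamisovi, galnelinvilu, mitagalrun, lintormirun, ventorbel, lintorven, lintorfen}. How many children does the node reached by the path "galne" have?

2

Walk "galne" from the root, arriving at one node.
Distinct next characters after "galne": l, t.
That node has 2 child edges.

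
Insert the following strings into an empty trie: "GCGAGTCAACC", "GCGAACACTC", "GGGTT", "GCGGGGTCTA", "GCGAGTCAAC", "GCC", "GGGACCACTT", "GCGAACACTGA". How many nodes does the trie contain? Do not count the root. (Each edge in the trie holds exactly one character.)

38

Insert word by word; a character creates a node only if that edge doesn't already exist:
  "GCGAGTCAACC" → 11 new (G, C, G, A, G, T, C, A, A, C, C)
  "GCGAACACTC" → prefix "GCGA" already present; 6 new (A, C, A, C, T, C)
  "GGGTT" → prefix "G" already present; 4 new (G, G, T, T)
  "GCGGGGTCTA" → prefix "GCG" already present; 7 new (G, G, G, T, C, T, A)
  "GCGAGTCAAC" → prefix "GCGAGTCAAC" already present; 0 new (none)
  "GCC" → prefix "GC" already present; 1 new (C)
  "GGGACCACTT" → prefix "GGG" already present; 7 new (A, C, C, A, C, T, T)
  "GCGAACACTGA" → prefix "GCGAACACT" already present; 2 new (G, A)
Total nodes = 11 + 6 + 4 + 7 + 0 + 1 + 7 + 2 = 38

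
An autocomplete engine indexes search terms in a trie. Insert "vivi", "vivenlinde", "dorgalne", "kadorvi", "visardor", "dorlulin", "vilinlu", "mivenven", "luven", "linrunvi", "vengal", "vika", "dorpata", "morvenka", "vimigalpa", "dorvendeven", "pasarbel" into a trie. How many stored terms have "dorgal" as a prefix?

Walk to "dorgal"; the words in its subtree are exactly those with that prefix.
Matches: "dorgalne"
Count: 1

1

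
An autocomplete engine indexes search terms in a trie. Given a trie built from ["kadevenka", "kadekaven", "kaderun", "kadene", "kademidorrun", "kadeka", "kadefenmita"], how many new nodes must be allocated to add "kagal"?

"ka" is already a path in the trie; the remaining "gal" must be added.
New nodes needed: |"kagal"| − 2 = 5 − 2 = 3.

3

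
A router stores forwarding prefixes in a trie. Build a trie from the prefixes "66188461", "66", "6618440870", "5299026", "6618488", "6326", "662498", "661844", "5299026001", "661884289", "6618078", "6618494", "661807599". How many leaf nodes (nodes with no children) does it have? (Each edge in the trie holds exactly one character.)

10

Leaves are exactly the stored words that no other stored word extends.
Those words: "5299026001", "6326", "661807599", "6618078", "6618440870", "6618488", "6618494", "661884289", "66188461", "662498"
Leaf count: 10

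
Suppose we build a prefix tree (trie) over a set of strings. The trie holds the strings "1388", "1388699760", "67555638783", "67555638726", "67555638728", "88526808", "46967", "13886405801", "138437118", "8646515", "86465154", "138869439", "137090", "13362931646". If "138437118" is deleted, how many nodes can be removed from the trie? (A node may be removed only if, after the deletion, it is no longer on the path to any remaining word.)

6

Walk "138437118" from the leaf back toward the root, removing each node that no remaining word uses.
The suffix "437118" (6 nodes) is used only by "138437118"; the node for "138" still has the child "8", so pruning stops there.
Nodes removed: 6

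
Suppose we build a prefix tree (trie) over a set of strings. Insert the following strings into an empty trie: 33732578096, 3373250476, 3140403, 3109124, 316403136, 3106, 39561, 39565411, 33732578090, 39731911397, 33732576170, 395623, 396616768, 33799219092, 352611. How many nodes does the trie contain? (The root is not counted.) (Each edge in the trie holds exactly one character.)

Insert word by word; a character creates a node only if that edge doesn't already exist:
  "33732578096" → 11 new (3, 3, 7, 3, 2, 5, 7, 8, 0, 9, 6)
  "3373250476" → prefix "337325" already present; 4 new (0, 4, 7, 6)
  "3140403" → prefix "3" already present; 6 new (1, 4, 0, 4, 0, 3)
  "3109124" → prefix "31" already present; 5 new (0, 9, 1, 2, 4)
  "316403136" → prefix "31" already present; 7 new (6, 4, 0, 3, 1, 3, 6)
  "3106" → prefix "310" already present; 1 new (6)
  "39561" → prefix "3" already present; 4 new (9, 5, 6, 1)
  "39565411" → prefix "3956" already present; 4 new (5, 4, 1, 1)
  "33732578090" → prefix "3373257809" already present; 1 new (0)
  "39731911397" → prefix "39" already present; 9 new (7, 3, 1, 9, 1, 1, 3, 9, 7)
  "33732576170" → prefix "3373257" already present; 4 new (6, 1, 7, 0)
  "395623" → prefix "3956" already present; 2 new (2, 3)
  "396616768" → prefix "39" already present; 7 new (6, 6, 1, 6, 7, 6, 8)
  "33799219092" → prefix "337" already present; 8 new (9, 9, 2, 1, 9, 0, 9, 2)
  "352611" → prefix "3" already present; 5 new (5, 2, 6, 1, 1)
Total nodes = 11 + 4 + 6 + 5 + 7 + 1 + 4 + 4 + 1 + 9 + 4 + 2 + 7 + 8 + 5 = 78

78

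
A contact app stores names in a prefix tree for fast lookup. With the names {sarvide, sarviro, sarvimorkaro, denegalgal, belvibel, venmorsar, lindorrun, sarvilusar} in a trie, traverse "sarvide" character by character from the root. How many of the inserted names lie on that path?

Check each prefix of "sarvide" against the stored set — each match is an end-marker on the path.
Prefixes of the query that are stored words: "sarvide"
Count: 1

1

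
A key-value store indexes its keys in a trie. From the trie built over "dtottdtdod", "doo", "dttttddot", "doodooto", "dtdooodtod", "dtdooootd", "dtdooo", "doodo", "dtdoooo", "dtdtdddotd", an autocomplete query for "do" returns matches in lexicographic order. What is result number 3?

Filter for "do…" and sort: "doo", "doodo", "doodooto"
Position 3: doodooto

doodooto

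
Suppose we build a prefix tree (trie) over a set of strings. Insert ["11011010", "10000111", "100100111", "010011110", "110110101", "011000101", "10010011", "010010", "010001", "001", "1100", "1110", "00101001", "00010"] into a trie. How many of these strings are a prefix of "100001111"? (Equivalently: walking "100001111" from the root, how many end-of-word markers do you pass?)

1

Check each prefix of "100001111" against the stored set — each match is an end-marker on the path.
Prefixes of the query that are stored words: "10000111"
Count: 1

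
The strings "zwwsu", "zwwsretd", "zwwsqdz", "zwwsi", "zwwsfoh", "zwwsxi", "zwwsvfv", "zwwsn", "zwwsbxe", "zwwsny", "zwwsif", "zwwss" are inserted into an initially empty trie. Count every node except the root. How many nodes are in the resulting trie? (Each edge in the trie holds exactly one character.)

28

Count nodes per top-level branch (shared prefixes stored once):
  'z'-branch (zwwsbxe, zwwsfoh, zwwsi, zwwsif, zwwsn, zwwsny, zwwsqdz, zwwsretd, zwwss, zwwsu, zwwsvfv, zwwsxi): 28 nodes
Sum: 28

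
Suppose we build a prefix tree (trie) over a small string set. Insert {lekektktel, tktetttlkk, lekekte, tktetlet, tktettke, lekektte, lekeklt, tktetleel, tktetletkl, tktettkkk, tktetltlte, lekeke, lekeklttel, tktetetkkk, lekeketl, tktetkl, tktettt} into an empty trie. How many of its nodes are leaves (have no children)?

13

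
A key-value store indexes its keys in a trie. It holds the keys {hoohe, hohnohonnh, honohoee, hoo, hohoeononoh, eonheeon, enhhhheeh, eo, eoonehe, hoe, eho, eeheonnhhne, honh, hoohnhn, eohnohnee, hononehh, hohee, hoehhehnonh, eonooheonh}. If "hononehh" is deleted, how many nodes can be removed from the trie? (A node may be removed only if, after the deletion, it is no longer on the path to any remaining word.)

4

A node on "hononehh"'s path can go only if nothing else ends at it or branches off below it.
The suffix "nehh" (4 nodes) is used only by "hononehh"; the node for "hono" still has the child "h", so pruning stops there.
Nodes removed: 4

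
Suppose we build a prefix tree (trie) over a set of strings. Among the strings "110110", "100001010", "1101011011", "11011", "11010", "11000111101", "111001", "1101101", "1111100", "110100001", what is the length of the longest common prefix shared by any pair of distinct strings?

6

Equivalently: take the maximum, over all pairs, of their longest common prefix length.
e.g. "110110" and "1101101" share the prefix "110110" of length 6; no pair shares a longer one.
Longest shared-prefix length: 6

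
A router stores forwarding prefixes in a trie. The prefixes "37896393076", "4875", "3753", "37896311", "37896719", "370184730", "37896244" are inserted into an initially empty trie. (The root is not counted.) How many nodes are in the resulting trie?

32

Trie structure (* marks end of a word):
(root)
├─ 3
│  └─ 7
│     ├─ 0
│     │  └─ 1
│     │     └─ 8
│     │        └─ 4
│     │           └─ 7
│     │              └─ 3
│     │                 └─ 0 *
│     ├─ 5
│     │  └─ 3 *
│     └─ 8
│        └─ 9
│           └─ 6
│              ├─ 2
│              │  └─ 4
│              │     └─ 4 *
│              ├─ 3
│              │  ├─ 1
│              │  │  └─ 1 *
│              │  └─ 9
│              │     └─ 3
│              │        └─ 0
│              │           └─ 7
│              │              └─ 6 *
│              └─ 7
│                 └─ 1
│                    └─ 9 *
└─ 4
   └─ 8
      └─ 7
         └─ 5 *
Counting every labelled node above: 32.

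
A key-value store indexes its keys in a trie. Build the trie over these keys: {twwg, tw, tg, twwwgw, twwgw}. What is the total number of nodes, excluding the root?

9

Trace insertions, counting only characters that open a new branch:
  "twwg" → 4 new (t, w, w, g)
  "tw" → prefix "tw" already present; 0 new (none)
  "tg" → prefix "t" already present; 1 new (g)
  "twwwgw" → prefix "tww" already present; 3 new (w, g, w)
  "twwgw" → prefix "twwg" already present; 1 new (w)
Total nodes = 4 + 0 + 1 + 3 + 1 = 9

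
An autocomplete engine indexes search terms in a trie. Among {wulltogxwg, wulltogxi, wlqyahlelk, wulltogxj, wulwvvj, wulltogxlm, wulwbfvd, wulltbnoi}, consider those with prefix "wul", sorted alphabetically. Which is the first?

wulltbnoi

DFS of the "wul" subtree visits, in order: "wulltbnoi", "wulltogxi", "wulltogxj", "wulltogxlm", "wulltogxwg", "wulwbfvd", "wulwvvj"
Position 1: wulltbnoi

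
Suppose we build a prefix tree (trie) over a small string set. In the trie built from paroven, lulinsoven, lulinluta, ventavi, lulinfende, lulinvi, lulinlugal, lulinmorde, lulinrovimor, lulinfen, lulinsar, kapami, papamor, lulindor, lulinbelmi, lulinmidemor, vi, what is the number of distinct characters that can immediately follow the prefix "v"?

Walk "v" from the root, arriving at one node.
Characters that immediately follow "v" among the stored strings: {e, i}.
That node has 2 child edges.

2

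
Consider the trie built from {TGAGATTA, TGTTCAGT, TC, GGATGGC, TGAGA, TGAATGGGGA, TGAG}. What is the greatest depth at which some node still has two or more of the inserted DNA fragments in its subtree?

Look for the deepest trie node that still has at least two words in its subtree.
e.g. "TGAGA" and "TGAGATTA" share the prefix "TGAGA" of length 5; no pair shares a longer one.
Longest shared-prefix length: 5

5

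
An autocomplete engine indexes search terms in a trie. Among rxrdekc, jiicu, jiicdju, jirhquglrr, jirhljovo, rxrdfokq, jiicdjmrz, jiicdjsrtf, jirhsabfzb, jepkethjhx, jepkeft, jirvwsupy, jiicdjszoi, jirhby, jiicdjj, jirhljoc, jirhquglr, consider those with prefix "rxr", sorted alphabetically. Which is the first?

rxrdekc

Filter for "rxr…" and sort: "rxrdekc", "rxrdfokq"
The 1st is rxrdekc.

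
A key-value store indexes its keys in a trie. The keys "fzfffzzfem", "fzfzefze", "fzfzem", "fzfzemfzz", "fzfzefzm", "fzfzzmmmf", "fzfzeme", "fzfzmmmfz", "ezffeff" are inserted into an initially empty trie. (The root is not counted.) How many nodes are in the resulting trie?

38

Trace insertions, counting only characters that open a new branch:
  "fzfffzzfem" → 10 new (f, z, f, f, f, z, z, f, e, m)
  "fzfzefze" → prefix "fzf" already present; 5 new (z, e, f, z, e)
  "fzfzem" → prefix "fzfze" already present; 1 new (m)
  "fzfzemfzz" → prefix "fzfzem" already present; 3 new (f, z, z)
  "fzfzefzm" → prefix "fzfzefz" already present; 1 new (m)
  "fzfzzmmmf" → prefix "fzfz" already present; 5 new (z, m, m, m, f)
  "fzfzeme" → prefix "fzfzem" already present; 1 new (e)
  "fzfzmmmfz" → prefix "fzfz" already present; 5 new (m, m, m, f, z)
  "ezffeff" → 7 new (e, z, f, f, e, f, f)
Total nodes = 10 + 5 + 1 + 3 + 1 + 5 + 1 + 5 + 7 = 38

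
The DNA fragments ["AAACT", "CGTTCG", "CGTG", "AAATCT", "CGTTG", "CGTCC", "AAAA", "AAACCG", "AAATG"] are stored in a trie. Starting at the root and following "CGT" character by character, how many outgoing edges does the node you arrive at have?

3

The children of the "CGT" node are the distinct next characters among strings starting with "CGT".
Distinct next characters after "CGT": C, G, T.
That node has 3 child edges.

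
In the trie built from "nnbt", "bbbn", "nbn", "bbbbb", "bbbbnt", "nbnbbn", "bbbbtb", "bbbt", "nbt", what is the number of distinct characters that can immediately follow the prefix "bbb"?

Follow the path "bbb" to its node, then look at its outgoing edges.
Distinct next characters after "bbb": b, n, t.
That node has 3 child edges.

3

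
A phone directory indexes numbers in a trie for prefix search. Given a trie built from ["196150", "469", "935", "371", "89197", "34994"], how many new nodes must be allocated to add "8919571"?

Walking "8919571" from the root, the first 4 characters ("8919") follow existing edges; "5" is the first miss.
Each of the 3 remaining characters creates one node.

3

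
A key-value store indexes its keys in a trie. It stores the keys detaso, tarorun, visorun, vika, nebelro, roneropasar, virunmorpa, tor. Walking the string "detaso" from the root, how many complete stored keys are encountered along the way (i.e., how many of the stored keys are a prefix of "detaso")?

Walk "detaso" from the root; an end-of-word marker is hit whenever a stored word is a prefix of "detaso".
Prefixes of the query that are stored words: "detaso"
Count: 1

1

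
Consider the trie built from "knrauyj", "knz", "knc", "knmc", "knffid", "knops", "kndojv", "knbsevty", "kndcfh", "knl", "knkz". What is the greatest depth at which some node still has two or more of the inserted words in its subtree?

Look for the deepest trie node that still has at least two words in its subtree.
e.g. "kndcfh" and "kndojv" share the prefix "knd" of length 3; no pair shares a longer one.
Longest shared-prefix length: 3

3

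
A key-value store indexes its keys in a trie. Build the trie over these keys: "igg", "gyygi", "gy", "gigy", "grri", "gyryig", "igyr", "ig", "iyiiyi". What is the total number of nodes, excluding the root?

Trie structure (* marks end of a word):
(root)
├─ g
│  ├─ i
│  │  └─ g
│  │     └─ y *
│  ├─ r
│  │  └─ r
│  │     └─ i *
│  └─ y *
│     ├─ r
│     │  └─ y
│     │     └─ i
│     │        └─ g *
│     └─ y
│        └─ g
│           └─ i *
└─ i
   ├─ g *
   │  ├─ g *
   │  └─ y
   │     └─ r *
   └─ y
      └─ i
         └─ i
            └─ y
               └─ i *
Counting every labelled node above: 25.

25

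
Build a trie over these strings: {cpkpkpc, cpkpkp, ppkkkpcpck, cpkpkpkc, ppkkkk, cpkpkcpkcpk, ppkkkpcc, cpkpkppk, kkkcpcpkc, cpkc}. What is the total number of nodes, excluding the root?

Count nodes per top-level branch (shared prefixes stored once):
  'c'-branch (cpkc, cpkpkcpkcpk, cpkpkp, cpkpkpc, cpkpkpkc, cpkpkppk): 18 nodes
  'k'-branch (kkkcpcpkc): 9 nodes
  'p'-branch (ppkkkk, ppkkkpcc, ppkkkpcpck): 12 nodes
Sum: 39

39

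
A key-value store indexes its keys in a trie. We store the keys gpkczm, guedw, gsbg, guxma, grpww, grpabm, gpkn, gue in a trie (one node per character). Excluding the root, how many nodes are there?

Count nodes per top-level branch (shared prefixes stored once):
  'g'-branch (gpkczm, gpkn, grpabm, grpww, gsbg, gue, guedw, guxma): 24 nodes
Sum: 24

24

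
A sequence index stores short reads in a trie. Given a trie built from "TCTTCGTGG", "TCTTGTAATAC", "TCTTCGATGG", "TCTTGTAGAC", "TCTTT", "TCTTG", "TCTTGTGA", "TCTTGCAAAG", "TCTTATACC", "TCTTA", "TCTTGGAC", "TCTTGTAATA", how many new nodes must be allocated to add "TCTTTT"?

1

The longest prefix of "TCTTTT" already in the trie is "TCTTT" (length 5).
So 6 − 5 = 1 new nodes.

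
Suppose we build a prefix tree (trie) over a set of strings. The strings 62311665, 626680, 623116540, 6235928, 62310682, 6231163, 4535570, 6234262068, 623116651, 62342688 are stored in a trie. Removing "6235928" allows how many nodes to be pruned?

4

Walk "6235928" from the leaf back toward the root, removing each node that no remaining word uses.
The suffix "5928" (4 nodes) is used only by "6235928"; the node for "623" still has the child "1", so pruning stops there.
Nodes removed: 4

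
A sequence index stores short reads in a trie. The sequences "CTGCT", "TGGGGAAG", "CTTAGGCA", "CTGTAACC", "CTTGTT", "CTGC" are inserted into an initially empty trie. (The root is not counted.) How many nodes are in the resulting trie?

For each word, the new-node count is its length minus the longest prefix already in the trie:
  "CTGCT" → 5 new (C, T, G, C, T)
  "TGGGGAAG" → 8 new (T, G, G, G, G, A, A, G)
  "CTTAGGCA" → prefix "CT" already present; 6 new (T, A, G, G, C, A)
  "CTGTAACC" → prefix "CTG" already present; 5 new (T, A, A, C, C)
  "CTTGTT" → prefix "CTT" already present; 3 new (G, T, T)
  "CTGC" → prefix "CTGC" already present; 0 new (none)
Total nodes = 5 + 8 + 6 + 5 + 3 + 0 = 27

27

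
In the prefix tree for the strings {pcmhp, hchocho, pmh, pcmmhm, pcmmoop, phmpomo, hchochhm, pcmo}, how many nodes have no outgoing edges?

Leaves are exactly the stored words that no other stored word extends.
Those words: "hchochhm", "hchocho", "pcmhp", "pcmmhm", "pcmmoop", "pcmo", "phmpomo", "pmh"
Leaf count: 8

8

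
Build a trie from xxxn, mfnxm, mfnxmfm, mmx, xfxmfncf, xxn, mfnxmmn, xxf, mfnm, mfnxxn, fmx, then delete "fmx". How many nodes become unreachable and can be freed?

3

A node on "fmx"'s path can go only if nothing else ends at it or branches off below it.
No other word shares any prefix with "fmx", so all 3 of its nodes go.
Nodes removed: 3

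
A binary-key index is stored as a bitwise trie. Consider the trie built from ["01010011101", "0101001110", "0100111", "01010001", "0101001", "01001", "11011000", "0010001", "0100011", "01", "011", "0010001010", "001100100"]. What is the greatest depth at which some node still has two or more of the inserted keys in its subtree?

10

The deepest shared node is where two words last agree before diverging.
"0101001110" and "01010011101" agree on "0101001110" (10 characters) before diverging; nothing deeper is shared.
Longest shared-prefix length: 10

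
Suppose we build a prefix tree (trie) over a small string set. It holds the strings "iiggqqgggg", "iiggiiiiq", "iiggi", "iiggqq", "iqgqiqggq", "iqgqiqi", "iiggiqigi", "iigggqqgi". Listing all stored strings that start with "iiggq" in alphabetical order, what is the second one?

iiggqqgggg

Words with prefix "iiggq", in lexicographic order: "iiggqq", "iiggqqgggg"
The 2nd is iiggqqgggg.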